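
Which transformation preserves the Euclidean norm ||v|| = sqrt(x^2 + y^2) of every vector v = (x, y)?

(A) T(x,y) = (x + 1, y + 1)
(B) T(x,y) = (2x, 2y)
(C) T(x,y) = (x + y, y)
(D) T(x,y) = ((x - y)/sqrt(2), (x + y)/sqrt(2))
D

A transformation preserves a norm if ||T(v)|| = ||v|| for every v; a single vector where the norm changes rules an option out.

(A) T(x,y) = (x + 1, y + 1): v = (1, 0) has norm sqrt((1)^2 + (0)^2) = 1, but T(v) = (2, 1) has norm sqrt(5) -- not preserved.
(B) T(x,y) = (2x, 2y): v = (1, 0) has norm sqrt((1)^2 + (0)^2) = 1, but T(v) = (2, 0) has norm 2 -- not preserved.
(C) T(x,y) = (x + y, y): v = (0, 1) has norm sqrt((0)^2 + (1)^2) = 1, but T(v) = (1, 1) has norm sqrt(2) -- not preserved.
(D) T(x,y) = ((x - y)/sqrt(2), (x + y)/sqrt(2)): preserves the norm -- it is an orthogonal map (a rotation/reflection), and (sqrt(2)(x - y)/2)^2 + (sqrt(2)(x + y)/2)^2 simplifies to x^2 + y^2.

Therefore the answer is (D).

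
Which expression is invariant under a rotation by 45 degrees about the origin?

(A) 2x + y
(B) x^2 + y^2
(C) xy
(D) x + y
B

A rotation by 45 degrees sends (x, y) to (sqrt(2)x/2 - sqrt(2)y/2, sqrt(2)x/2 + sqrt(2)y/2).
Substitute the transformed coordinates into each option and compare with the original:
(A) 2x + y  ->  2(sqrt(2)x/2 - sqrt(2)y/2) + (sqrt(2)x/2 + sqrt(2)y/2) = 3sqrt(2)x/2 - sqrt(2)y/2   [differs from 2x + y: not invariant]
(B) x^2 + y^2  ->  (sqrt(2)x/2 - sqrt(2)y/2)^2 + (sqrt(2)x/2 + sqrt(2)y/2)^2 = x^2 + y^2   [equals x^2 + y^2: invariant]
(C) xy  ->  (sqrt(2)x/2 - sqrt(2)y/2)(sqrt(2)x/2 + sqrt(2)y/2) = x^2/2 - y^2/2   [differs from xy: not invariant]
(D) x + y  ->  (sqrt(2)x/2 - sqrt(2)y/2) + (sqrt(2)x/2 + sqrt(2)y/2) = sqrt(2)x   [differs from x + y: not invariant]

Only option (B), x^2 + y^2, is unchanged by the transformation.
Geometrically, x^2 + y^2 is the squared distance from the origin, which every rotation about the origin preserves.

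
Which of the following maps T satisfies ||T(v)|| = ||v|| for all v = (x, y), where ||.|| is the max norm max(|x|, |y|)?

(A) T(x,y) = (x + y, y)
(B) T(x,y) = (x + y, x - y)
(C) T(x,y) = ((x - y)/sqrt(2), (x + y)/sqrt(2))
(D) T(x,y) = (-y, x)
D

A transformation preserves a norm if ||T(v)|| = ||v|| for every v; a single vector where the norm changes rules an option out.

(A) T(x,y) = (x + y, y): v = (1, 1) has norm max(|1|, |1|) = 1, but T(v) = (2, 1) has norm 2 -- not preserved.
(B) T(x,y) = (x + y, x - y): v = (1, 1) has norm max(|1|, |1|) = 1, but T(v) = (2, 0) has norm 2 -- not preserved.
(C) T(x,y) = ((x - y)/sqrt(2), (x + y)/sqrt(2)): v = (1, 0) has norm max(|1|, |0|) = 1, but T(v) = (sqrt(2)/2, sqrt(2)/2) has norm sqrt(2)/2 -- not preserved.
(D) T(x,y) = (-y, x): preserves the norm -- it only permutes the coordinates and/or flips signs, which leaves max(|x|, |y|) unchanged.

Therefore the answer is (D).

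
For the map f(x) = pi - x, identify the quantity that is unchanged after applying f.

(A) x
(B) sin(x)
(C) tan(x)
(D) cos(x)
B

For f(x) = pi - x:
sin(pi - x) = sin(x), so sine is invariant under this transformation.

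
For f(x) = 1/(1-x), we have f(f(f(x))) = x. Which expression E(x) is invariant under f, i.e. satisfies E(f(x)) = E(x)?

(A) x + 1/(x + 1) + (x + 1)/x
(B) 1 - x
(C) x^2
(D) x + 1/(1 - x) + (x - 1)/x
D

Replace x by f(x) = 1/(1 - x) in each option and simplify. As a quick numerical cross-check, also compare E(3) with E(f(3)) = E(-1/2).

(A) x + 1/(x + 1) + (x + 1)/x  ->  (1/(1 - x)) + 1/((1/(1 - x)) + 1) + ((1/(1 - x)) + 1)/(1/(1 - x)) = (-x^3 + 6x^2 - 11x + 7)/(x^2 - 3x + 2); check: E(3) = 55/12 but E(-1/2) = 1/2.   [not invariant]
(B) 1 - x  ->  1 - (1/(1 - x)) = x/(x - 1); check: E(3) = -2 but E(-1/2) = 3/2.   [not invariant]
(C) x^2  ->  (1/(1 - x))^2 = (x - 1)^(-2); check: E(3) = 9 but E(-1/2) = 1/4.   [not invariant]
(D) x + 1/(1 - x) + (x - 1)/x  ->  (1/(1 - x)) + 1/(1 - (1/(1 - x))) + ((1/(1 - x)) - 1)/(1/(1 - x)), which simplifies back to x + 1/(1 - x) + (x - 1)/x; check: E(3) = 19/6, E(-1/2) = 19/6.   [invariant]

Only (D) is unchanged. Indeed f(f(x)) = 1/(1 - 1/(1-x)) = (1-x)/(-x) = (x-1)/x, so E(x) = x + f(x) + f(f(x)) is the sum over the whole 3-cycle; applying f just permutes the three terms cyclically (x -> f(x) -> f(f(x)) -> x), leaving the sum unchanged.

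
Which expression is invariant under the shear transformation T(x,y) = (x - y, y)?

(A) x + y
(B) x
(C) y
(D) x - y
C

Under the shear T(x,y) = (x - y, y):
Substitute the transformed coordinates into each option and compare with the original:
(A) x + y  ->  (x - y) + (y) = x   [differs from x + y: not invariant]
(B) x  ->  (x - y) = x - y   [differs from x: not invariant]
(C) y  ->  (y) = y   [equals y: invariant]
(D) x - y  ->  (x - y) - (y) = x - 2y   [differs from x - y: not invariant]

Only option (C), y, is unchanged by the transformation.
A horizontal shear moves points parallel to the x-axis, so the y-coordinate (and any function of y alone) is unchanged.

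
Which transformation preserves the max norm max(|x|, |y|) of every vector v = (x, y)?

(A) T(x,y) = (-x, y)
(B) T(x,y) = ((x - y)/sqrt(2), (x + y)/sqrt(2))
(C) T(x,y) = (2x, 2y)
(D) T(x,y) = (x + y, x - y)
A

A transformation preserves a norm if ||T(v)|| = ||v|| for every v; a single vector where the norm changes rules an option out.

(A) T(x,y) = (-x, y): preserves the norm -- it only permutes the coordinates and/or flips signs, which leaves max(|x|, |y|) unchanged.
(B) T(x,y) = ((x - y)/sqrt(2), (x + y)/sqrt(2)): v = (1, 0) has norm max(|1|, |0|) = 1, but T(v) = (sqrt(2)/2, sqrt(2)/2) has norm sqrt(2)/2 -- not preserved.
(C) T(x,y) = (2x, 2y): v = (1, 0) has norm max(|1|, |0|) = 1, but T(v) = (2, 0) has norm 2 -- not preserved.
(D) T(x,y) = (x + y, x - y): v = (1, 1) has norm max(|1|, |1|) = 1, but T(v) = (2, 0) has norm 2 -- not preserved.

Therefore the answer is (A).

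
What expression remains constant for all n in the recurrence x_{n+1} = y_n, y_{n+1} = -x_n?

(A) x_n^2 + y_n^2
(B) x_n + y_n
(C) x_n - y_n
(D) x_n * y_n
A

For the recurrence x_{n+1} = y_n, y_{n+1} = -x_n:

x_{n+1}^2 + y_{n+1}^2 = y_n^2 + (-x_n)^2 = x_n^2 + y_n^2
The sum of squares is conserved (like energy in a harmonic oscillator).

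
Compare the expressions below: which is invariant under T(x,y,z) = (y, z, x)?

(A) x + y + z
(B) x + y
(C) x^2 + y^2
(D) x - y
A

Apply T(x,y,z) = (y, z, x) to each option, i.e. replace (x, y, z) by the transformed coordinates.
Substitute the transformed coordinates into each option and compare with the original:
(A) x + y + z  ->  (y) + (z) + (x) = x + y + z   [equals x + y + z: invariant]
(B) x + y  ->  (y) + (z) = y + z   [differs from x + y: not invariant]
(C) x^2 + y^2  ->  (y)^2 + (z)^2 = y^2 + z^2   [differs from x^2 + y^2: not invariant]
(D) x - y  ->  (y) - (z) = y - z   [differs from x - y: not invariant]

Only option (A), x + y + z, is unchanged by the transformation.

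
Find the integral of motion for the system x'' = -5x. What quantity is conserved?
E = (x')^2 + 5x^2

Multiply the equation by x':
x' * x'' = -5x * x'
The left side is d/dt[(x')^2/2] and the right side is d/dt[-5x^2/2], so
d/dt[(x')^2/2 + 5x^2/2] = 0, i.e. (x')^2/2 + 5x^2/2 = constant.
Multiplying by 2, the integral of motion is E = (x')^2 + 5x^2.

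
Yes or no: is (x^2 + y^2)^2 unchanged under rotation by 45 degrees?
Yes

Applying rotation by 45 degrees: x' = x*cos(45 degrees) - y*sin(45 degrees) = sqrt(2)x/2 - sqrt(2)y/2, y' = x*sin(45 degrees) + y*cos(45 degrees) = sqrt(2)x/2 + sqrt(2)y/2

Substituting into (x^2 + y^2)^2:
((sqrt(2)x/2 - sqrt(2)y/2)^2 + (sqrt(2)x/2 + sqrt(2)y/2)^2)^2
= x^4 + 2x^2y^2 + y^4 = (x^2 + y^2)^2

This equals the original expression (x^2 + y^2)^2, so it IS invariant.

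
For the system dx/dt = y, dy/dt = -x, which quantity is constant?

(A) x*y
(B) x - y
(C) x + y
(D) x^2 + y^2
D

A first integral I satisfies dI/dt = 0 along every solution. Differentiate each option and use the equation of motion:
(A) d/dt[x*y] = (dx/dt)y + x(dy/dt) = y^2 - x^2, not identically 0
(B) d/dt[x - y] = y - (-x) = x + y, not identically 0
(C) d/dt[x + y] = y + (-x) = y - x, not identically 0
(D) d/dt[x^2 + y^2] = 2x*dx/dt + 2y*dy/dt = 2x*y + 2y*(-x) = 0

Only (D) has zero time-derivative. So x^2 + y^2 (the squared radius; trajectories are circles) is the conserved quantity.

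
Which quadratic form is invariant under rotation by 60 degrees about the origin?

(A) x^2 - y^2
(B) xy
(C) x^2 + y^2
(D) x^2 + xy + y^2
C

Rotation by 60 degrees sends (x, y) to (x/2 - sqrt(3)y/2, sqrt(3)x/2 + y/2).
Substitute the transformed coordinates into each option and compare with the original:
(A) x^2 - y^2  ->  (x/2 - sqrt(3)y/2)^2 - (sqrt(3)x/2 + y/2)^2 = -x^2/2 - sqrt(3)xy + y^2/2   [differs from x^2 - y^2: not invariant]
(B) xy  ->  (x/2 - sqrt(3)y/2)(sqrt(3)x/2 + y/2) = sqrt(3)x^2/4 - xy/2 - sqrt(3)y^2/4   [differs from xy: not invariant]
(C) x^2 + y^2  ->  (x/2 - sqrt(3)y/2)^2 + (sqrt(3)x/2 + y/2)^2 = x^2 + y^2   [equals x^2 + y^2: invariant]
(D) x^2 + xy + y^2  ->  (x/2 - sqrt(3)y/2)^2 + (x/2 - sqrt(3)y/2)(sqrt(3)x/2 + y/2) + (sqrt(3)x/2 + y/2)^2 = sqrt(3)x^2/4 + x^2 - xy/2 - sqrt(3)y^2/4 + y^2   [differs from x^2 + xy + y^2: not invariant]

Only option (C), x^2 + y^2, is unchanged by the transformation.
x^2 + y^2 is the squared distance from the origin, which rotations preserve.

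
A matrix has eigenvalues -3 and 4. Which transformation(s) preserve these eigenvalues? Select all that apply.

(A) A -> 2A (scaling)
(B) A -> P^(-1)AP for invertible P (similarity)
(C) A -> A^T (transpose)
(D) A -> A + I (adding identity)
B and C

Eigenvalues are preserved by:
1. Similarity transformations: A -> P^(-1)AP (same characteristic polynomial)
2. Transpose: A^T has the same eigenvalues as A

Eigenvalues are NOT preserved by:
- Adding identity: eigenvalues become -3+1, 4+1
- Scaling: eigenvalues become -6, 8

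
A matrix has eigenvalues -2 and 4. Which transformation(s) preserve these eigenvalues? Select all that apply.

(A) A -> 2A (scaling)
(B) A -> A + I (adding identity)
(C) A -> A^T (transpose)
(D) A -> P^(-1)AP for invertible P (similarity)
C and D

Eigenvalues are preserved by:
1. Similarity transformations: A -> P^(-1)AP (same characteristic polynomial)
2. Transpose: A^T has the same eigenvalues as A

Eigenvalues are NOT preserved by:
- Adding identity: eigenvalues become -2+1, 4+1
- Scaling: eigenvalues become -4, 8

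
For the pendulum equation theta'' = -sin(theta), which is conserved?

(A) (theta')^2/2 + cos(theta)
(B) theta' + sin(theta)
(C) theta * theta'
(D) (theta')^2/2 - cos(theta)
D

A first integral I satisfies dI/dt = 0 along every solution. Differentiate each option and use the equation of motion:
(A) d/dt[(theta')^2/2 + cos(theta)] = theta' theta'' - sin(theta) theta' = -2 theta' sin(theta), not identically 0
(B) d/dt[theta' + sin(theta)] = theta'' + cos(theta) theta' = -sin(theta) + theta' cos(theta), not identically 0
(C) d/dt[theta * theta'] = (theta')^2 + theta theta'' = (theta')^2 - theta sin(theta), not identically 0
(D) d/dt[(theta')^2/2 - cos(theta)] = theta' theta'' + sin(theta) theta' = theta'(-sin(theta)) + theta' sin(theta) = 0

Only (D) has zero time-derivative. This is the total energy: kinetic (theta')^2/2 plus potential -cos(theta).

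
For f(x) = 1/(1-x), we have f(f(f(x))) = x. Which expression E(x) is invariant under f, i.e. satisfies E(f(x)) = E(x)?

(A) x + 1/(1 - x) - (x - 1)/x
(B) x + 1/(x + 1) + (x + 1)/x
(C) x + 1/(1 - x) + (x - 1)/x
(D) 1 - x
C

Replace x by f(x) = 1/(1 - x) in each option and simplify. As a quick numerical cross-check, also compare E(4) with E(f(4)) = E(-1/3).

(A) x + 1/(1 - x) - (x - 1)/x  ->  (1/(1 - x)) + 1/(1 - (1/(1 - x))) - ((1/(1 - x)) - 1)/(1/(1 - x)) = (x^2(1 - x) - x + (x - 1)^2)/(x(x - 1)); check: E(4) = 35/12 but E(-1/3) = -43/12.   [not invariant]
(B) x + 1/(x + 1) + (x + 1)/x  ->  (1/(1 - x)) + 1/((1/(1 - x)) + 1) + ((1/(1 - x)) + 1)/(1/(1 - x)) = (-x^3 + 6x^2 - 11x + 7)/(x^2 - 3x + 2); check: E(4) = 109/20 but E(-1/3) = -5/6.   [not invariant]
(C) x + 1/(1 - x) + (x - 1)/x  ->  (1/(1 - x)) + 1/(1 - (1/(1 - x))) + ((1/(1 - x)) - 1)/(1/(1 - x)), which simplifies back to x + 1/(1 - x) + (x - 1)/x; check: E(4) = 53/12, E(-1/3) = 53/12.   [invariant]
(D) 1 - x  ->  1 - (1/(1 - x)) = x/(x - 1); check: E(4) = -3 but E(-1/3) = 4/3.   [not invariant]

Only (C) is unchanged. Indeed f(f(x)) = 1/(1 - 1/(1-x)) = (1-x)/(-x) = (x-1)/x, so E(x) = x + f(x) + f(f(x)) is the sum over the whole 3-cycle; applying f just permutes the three terms cyclically (x -> f(x) -> f(f(x)) -> x), leaving the sum unchanged.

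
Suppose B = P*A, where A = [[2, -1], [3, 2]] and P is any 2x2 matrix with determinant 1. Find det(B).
7

By the multiplicative property of determinants, det(B) = det(P*A) = det(P) * det(A) = det(A),
so the determinant is invariant under multiplication by any determinant-1 matrix; we just need det(A).

det(A) = (2)(2) - (-1)(3) = 4 - (-3) = 7

Therefore det(B) = 1 * 7 = 7.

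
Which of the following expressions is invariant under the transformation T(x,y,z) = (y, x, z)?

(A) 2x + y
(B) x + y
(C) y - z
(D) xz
B

Apply T(x,y,z) = (y, x, z) to each option, i.e. replace (x, y, z) by the transformed coordinates.
Substitute the transformed coordinates into each option and compare with the original:
(A) 2x + y  ->  2(y) + (x) = x + 2y   [differs from 2x + y: not invariant]
(B) x + y  ->  (y) + (x) = x + y   [equals x + y: invariant]
(C) y - z  ->  (x) - (z) = x - z   [differs from y - z: not invariant]
(D) xz  ->  (y)(z) = yz   [differs from xz: not invariant]

Only option (B), x + y, is unchanged by the transformation.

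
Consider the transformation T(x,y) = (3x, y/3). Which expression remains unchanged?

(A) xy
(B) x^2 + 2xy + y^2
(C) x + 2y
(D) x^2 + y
A

An expression E(x,y) is invariant under T if E(T(x,y)) = E(x,y). Here T(x,y) = (3x, y/3).
Substitute the transformed coordinates into each option and compare with the original:
(A) xy  ->  (3x)(y/3) = xy   [equals xy: invariant]
(B) x^2 + 2xy + y^2  ->  (3x)^2 + 2(3x)(y/3) + (y/3)^2 = 9x^2 + 2xy + y^2/9   [differs from x^2 + 2xy + y^2: not invariant]
(C) x + 2y  ->  (3x) + 2(y/3) = 3x + 2y/3   [differs from x + 2y: not invariant]
(D) x^2 + y  ->  (3x)^2 + (y/3) = 9x^2 + y/3   [differs from x^2 + y: not invariant]

Only option (A), xy, is unchanged by the transformation.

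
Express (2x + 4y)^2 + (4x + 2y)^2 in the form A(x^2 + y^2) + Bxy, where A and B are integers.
20(x^2 + y^2) + 32xy

Expanding: (2x + 4y)^2 = 4x^2 + 16xy + 16y^2
(4x + 2y)^2 = 16x^2 + 16xy + 4y^2
Sum = (4+16)(x^2+y^2) + 32xy = 20(x^2 + y^2) + 32xy
This is symmetric in x and y.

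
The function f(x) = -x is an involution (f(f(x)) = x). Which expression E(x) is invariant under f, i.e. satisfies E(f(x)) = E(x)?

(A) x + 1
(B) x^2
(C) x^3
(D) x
B

Replace x by f(x) = -x in each option and simplify. As a quick numerical cross-check, also compare E(3) with E(f(3)) = E(-3).

(A) x + 1  ->  (-x) + 1 = 1 - x; check: E(3) = 4 but E(-3) = -2.   [not invariant]
(B) x^2  ->  (-x)^2, which simplifies back to x^2; check: E(3) = 9, E(-3) = 9.   [invariant]
(C) x^3  ->  (-x)^3 = -x^3; check: E(3) = 27 but E(-3) = -27.   [not invariant]
(D) x  ->  (-x) = -x; check: E(3) = 3 but E(-3) = -3.   [not invariant]

Only (B) is unchanged. E is symmetric under swapping x with f(x) = -x, which is exactly what an involution does.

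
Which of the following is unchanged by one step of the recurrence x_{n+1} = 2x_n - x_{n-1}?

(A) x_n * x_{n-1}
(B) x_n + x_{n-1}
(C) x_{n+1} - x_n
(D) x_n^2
C

For the recurrence x_{n+1} = 2x_n - x_{n-1}:

If x_{n+1} = 2x_n - x_{n-1}, then:
x_{n+1} - x_n = x_n - x_{n-1}
The first difference is constant throughout the sequence.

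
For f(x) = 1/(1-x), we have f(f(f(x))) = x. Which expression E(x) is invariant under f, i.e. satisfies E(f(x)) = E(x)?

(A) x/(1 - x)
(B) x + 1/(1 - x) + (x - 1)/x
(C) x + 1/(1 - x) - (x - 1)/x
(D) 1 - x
B

Replace x by f(x) = 1/(1 - x) in each option and simplify. As a quick numerical cross-check, also compare E(4) with E(f(4)) = E(-1/3).

(A) x/(1 - x)  ->  (1/(1 - x))/(1 - (1/(1 - x))) = -1/x; check: E(4) = -4/3 but E(-1/3) = -1/4.   [not invariant]
(B) x + 1/(1 - x) + (x - 1)/x  ->  (1/(1 - x)) + 1/(1 - (1/(1 - x))) + ((1/(1 - x)) - 1)/(1/(1 - x)), which simplifies back to x + 1/(1 - x) + (x - 1)/x; check: E(4) = 53/12, E(-1/3) = 53/12.   [invariant]
(C) x + 1/(1 - x) - (x - 1)/x  ->  (1/(1 - x)) + 1/(1 - (1/(1 - x))) - ((1/(1 - x)) - 1)/(1/(1 - x)) = (x^2(1 - x) - x + (x - 1)^2)/(x(x - 1)); check: E(4) = 35/12 but E(-1/3) = -43/12.   [not invariant]
(D) 1 - x  ->  1 - (1/(1 - x)) = x/(x - 1); check: E(4) = -3 but E(-1/3) = 4/3.   [not invariant]

Only (B) is unchanged. Indeed f(f(x)) = 1/(1 - 1/(1-x)) = (1-x)/(-x) = (x-1)/x, so E(x) = x + f(x) + f(f(x)) is the sum over the whole 3-cycle; applying f just permutes the three terms cyclically (x -> f(x) -> f(f(x)) -> x), leaving the sum unchanged.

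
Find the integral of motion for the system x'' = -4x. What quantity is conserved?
E = (x')^2 + 4x^2

Multiply the equation by x':
x' * x'' = -4x * x'
The left side is d/dt[(x')^2/2] and the right side is d/dt[-4x^2/2], so
d/dt[(x')^2/2 + 4x^2/2] = 0, i.e. (x')^2/2 + 4x^2/2 = constant.
Multiplying by 2, the integral of motion is E = (x')^2 + 4x^2.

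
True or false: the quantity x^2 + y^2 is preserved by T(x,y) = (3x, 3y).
False

Substitute T(x,y) = (3x, 3y) into the expression and compare with the original.

Original: x^2 + y^2
After applying T: (3x)^2 + (3y)^2 = 9x^2 + 9y^2

This differs from the original x^2 + y^2 (difference: 8x^2 + 8y^2), so the expression is NOT invariant.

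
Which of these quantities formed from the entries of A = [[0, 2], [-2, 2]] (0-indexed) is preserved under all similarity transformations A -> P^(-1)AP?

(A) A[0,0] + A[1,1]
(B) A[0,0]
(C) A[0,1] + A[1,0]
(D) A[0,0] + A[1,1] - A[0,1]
A

A[0,0] + A[1,1] is the trace of A. By the cyclic property of the trace, tr(P^(-1)AP) = tr(APP^(-1)) = tr(A), so it is the same for every matrix similar to A.

The other combinations are not similarity invariants. For example, take P = [[1, -1], [0, 1]] (det P = 1), so P^(-1) = [[1, 1], [0, 1]] and
B = P^(-1)AP = [[-2, 6], [-2, 4]].
Evaluating each option on A and on B:
(A) A[0,0] + A[1,1]: 2 for A, 2 for B -> unchanged
(B) A[0,0]: 0 for A, -2 for B -> changes
(C) A[0,1] + A[1,0]: 0 for A, 4 for B -> changes
(D) A[0,0] + A[1,1] - A[0,1]: 0 for A, -4 for B -> changes

Only (A) A[0,0] + A[1,1] = 2 survives (and it does so for every P, not just this one), so it is the invariant.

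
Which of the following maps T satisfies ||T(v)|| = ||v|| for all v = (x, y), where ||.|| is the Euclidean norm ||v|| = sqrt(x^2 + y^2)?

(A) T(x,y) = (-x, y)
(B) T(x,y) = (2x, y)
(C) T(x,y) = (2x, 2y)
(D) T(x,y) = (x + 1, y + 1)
A

A transformation preserves a norm if ||T(v)|| = ||v|| for every v; a single vector where the norm changes rules an option out.

(A) T(x,y) = (-x, y): preserves the norm -- it is an orthogonal map (a rotation/reflection), and (-x)^2 + (y)^2 simplifies to x^2 + y^2.
(B) T(x,y) = (2x, y): v = (1, 0) has norm sqrt((1)^2 + (0)^2) = 1, but T(v) = (2, 0) has norm 2 -- not preserved.
(C) T(x,y) = (2x, 2y): v = (1, 0) has norm sqrt((1)^2 + (0)^2) = 1, but T(v) = (2, 0) has norm 2 -- not preserved.
(D) T(x,y) = (x + 1, y + 1): v = (1, 0) has norm sqrt((1)^2 + (0)^2) = 1, but T(v) = (2, 1) has norm sqrt(5) -- not preserved.

Therefore the answer is (A).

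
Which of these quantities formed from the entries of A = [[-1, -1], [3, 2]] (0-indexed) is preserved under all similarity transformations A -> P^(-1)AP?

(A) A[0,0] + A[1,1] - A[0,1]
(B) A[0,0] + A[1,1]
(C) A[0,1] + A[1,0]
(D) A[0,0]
B

A[0,0] + A[1,1] is the trace of A. By the cyclic property of the trace, tr(P^(-1)AP) = tr(APP^(-1)) = tr(A), so it is the same for every matrix similar to A.

The other combinations are not similarity invariants. For example, take P = [[1, 2], [0, 1]] (det P = 1), so P^(-1) = [[1, -2], [0, 1]] and
B = P^(-1)AP = [[-7, -19], [3, 8]].
Evaluating each option on A and on B:
(A) A[0,0] + A[1,1] - A[0,1]: 2 for A, 20 for B -> changes
(B) A[0,0] + A[1,1]: 1 for A, 1 for B -> unchanged
(C) A[0,1] + A[1,0]: 2 for A, -16 for B -> changes
(D) A[0,0]: -1 for A, -7 for B -> changes

Only (B) A[0,0] + A[1,1] = 1 survives (and it does so for every P, not just this one), so it is the invariant.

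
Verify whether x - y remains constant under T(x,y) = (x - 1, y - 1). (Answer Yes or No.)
Yes

Substitute T(x,y) = (x - 1, y - 1) into the expression and compare with the original.

Original: x - y
After applying T: (x - 1) - (y - 1) = x - y

This is identical to the original x - y, so the expression is invariant.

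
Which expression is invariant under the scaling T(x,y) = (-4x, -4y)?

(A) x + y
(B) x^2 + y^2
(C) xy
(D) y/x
D

Under the uniform scaling T(x,y) = (-4x, -4y):
Substitute the transformed coordinates into each option and compare with the original:
(A) x + y  ->  (-4x) + (-4y) = -4x - 4y   [differs from x + y: not invariant]
(B) x^2 + y^2  ->  (-4x)^2 + (-4y)^2 = 16x^2 + 16y^2   [differs from x^2 + y^2: not invariant]
(C) xy  ->  (-4x)(-4y) = 16xy   [differs from xy: not invariant]
(D) y/x  ->  (-4y)/(-4x) = y/x   [equals y/x: invariant]

Only option (D), y/x, is unchanged by the transformation.
The common factor -4 cancels in a ratio of coordinates, while sums, products and sums of squares pick up factors of -4 or 16.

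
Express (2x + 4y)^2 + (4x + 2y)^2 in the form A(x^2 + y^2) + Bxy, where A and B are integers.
20(x^2 + y^2) + 32xy

Expanding: (2x + 4y)^2 = 4x^2 + 16xy + 16y^2
(4x + 2y)^2 = 16x^2 + 16xy + 4y^2
Sum = (4+16)(x^2+y^2) + 32xy = 20(x^2 + y^2) + 32xy
This is symmetric in x and y.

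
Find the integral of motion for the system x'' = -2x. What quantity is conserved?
E = (x')^2 + 2x^2

Multiply the equation by x':
x' * x'' = -2x * x'
The left side is d/dt[(x')^2/2] and the right side is d/dt[-2x^2/2], so
d/dt[(x')^2/2 + 2x^2/2] = 0, i.e. (x')^2/2 + 2x^2/2 = constant.
Multiplying by 2, the integral of motion is E = (x')^2 + 2x^2.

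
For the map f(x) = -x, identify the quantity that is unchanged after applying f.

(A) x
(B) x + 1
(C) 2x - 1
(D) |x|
D

For f(x) = -x:
Applying f replaces x by -x. Since |-x| = |x|, the absolute value is unchanged by f, whereas x -> -x, 2x - 1 -> -2x - 1 and x + 1 -> -x + 1 all change.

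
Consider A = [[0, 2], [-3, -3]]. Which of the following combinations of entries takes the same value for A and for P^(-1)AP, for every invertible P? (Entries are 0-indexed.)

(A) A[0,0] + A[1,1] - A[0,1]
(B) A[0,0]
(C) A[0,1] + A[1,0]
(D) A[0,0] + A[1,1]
D

A[0,0] + A[1,1] is the trace of A. By the cyclic property of the trace, tr(P^(-1)AP) = tr(APP^(-1)) = tr(A), so it is the same for every matrix similar to A.

The other combinations are not similarity invariants. For example, take P = [[1, 1], [0, 1]] (det P = 1), so P^(-1) = [[1, -1], [0, 1]] and
B = P^(-1)AP = [[3, 8], [-3, -6]].
Evaluating each option on A and on B:
(A) A[0,0] + A[1,1] - A[0,1]: -5 for A, -11 for B -> changes
(B) A[0,0]: 0 for A, 3 for B -> changes
(C) A[0,1] + A[1,0]: -1 for A, 5 for B -> changes
(D) A[0,0] + A[1,1]: -3 for A, -3 for B -> unchanged

Only (D) A[0,0] + A[1,1] = -3 survives (and it does so for every P, not just this one), so it is the invariant.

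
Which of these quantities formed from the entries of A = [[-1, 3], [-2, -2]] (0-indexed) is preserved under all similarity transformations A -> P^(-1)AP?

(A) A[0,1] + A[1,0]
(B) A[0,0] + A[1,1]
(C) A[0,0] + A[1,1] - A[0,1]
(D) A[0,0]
B

A[0,0] + A[1,1] is the trace of A. By the cyclic property of the trace, tr(P^(-1)AP) = tr(APP^(-1)) = tr(A), so it is the same for every matrix similar to A.

The other combinations are not similarity invariants. For example, take P = [[1, 1], [1, 2]] (det P = 1), so P^(-1) = [[2, -1], [-1, 1]] and
B = P^(-1)AP = [[8, 16], [-6, -11]].
Evaluating each option on A and on B:
(A) A[0,1] + A[1,0]: 1 for A, 10 for B -> changes
(B) A[0,0] + A[1,1]: -3 for A, -3 for B -> unchanged
(C) A[0,0] + A[1,1] - A[0,1]: -6 for A, -19 for B -> changes
(D) A[0,0]: -1 for A, 8 for B -> changes

Only (B) A[0,0] + A[1,1] = -3 survives (and it does so for every P, not just this one), so it is the invariant.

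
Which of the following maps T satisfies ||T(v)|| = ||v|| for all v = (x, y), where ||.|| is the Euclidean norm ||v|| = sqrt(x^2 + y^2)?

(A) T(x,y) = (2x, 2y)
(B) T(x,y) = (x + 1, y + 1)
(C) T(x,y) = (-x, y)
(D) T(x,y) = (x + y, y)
C

A transformation preserves a norm if ||T(v)|| = ||v|| for every v; a single vector where the norm changes rules an option out.

(A) T(x,y) = (2x, 2y): v = (1, 0) has norm sqrt((1)^2 + (0)^2) = 1, but T(v) = (2, 0) has norm 2 -- not preserved.
(B) T(x,y) = (x + 1, y + 1): v = (1, 0) has norm sqrt((1)^2 + (0)^2) = 1, but T(v) = (2, 1) has norm sqrt(5) -- not preserved.
(C) T(x,y) = (-x, y): preserves the norm -- it is an orthogonal map (a rotation/reflection), and (-x)^2 + (y)^2 simplifies to x^2 + y^2.
(D) T(x,y) = (x + y, y): v = (0, 1) has norm sqrt((0)^2 + (1)^2) = 1, but T(v) = (1, 1) has norm sqrt(2) -- not preserved.

Therefore the answer is (C).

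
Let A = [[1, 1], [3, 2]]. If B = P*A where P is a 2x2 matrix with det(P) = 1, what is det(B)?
-1

By the multiplicative property of determinants, det(B) = det(P*A) = det(P) * det(A) = det(A),
so the determinant is invariant under multiplication by any determinant-1 matrix; we just need det(A).

det(A) = (1)(2) - (1)(3) = 2 - 3 = -1

Therefore det(B) = 1 * (-1) = -1.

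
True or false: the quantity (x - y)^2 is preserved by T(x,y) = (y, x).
True

Substitute T(x,y) = (y, x) into the expression and compare with the original.

Original: (x - y)^2
After applying T: ((y) - (x))^2 = x^2 - 2xy + y^2

This is identical to the original (x - y)^2, so the expression is invariant.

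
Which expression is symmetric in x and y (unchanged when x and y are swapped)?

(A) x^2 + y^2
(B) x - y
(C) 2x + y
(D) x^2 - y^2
A

A symmetric expression is unchanged when the variables are permuted; here the transformation to test is the swap (x, y) -> (y, x).
Substitute the transformed coordinates into each option and compare with the original:
(A) x^2 + y^2  ->  (y)^2 + (x)^2 = x^2 + y^2   [equals x^2 + y^2: invariant]
(B) x - y  ->  (y) - (x) = -x + y   [differs from x - y: not invariant]
(C) 2x + y  ->  2(y) + (x) = x + 2y   [differs from 2x + y: not invariant]
(D) x^2 - y^2  ->  (y)^2 - (x)^2 = -x^2 + y^2   [differs from x^2 - y^2: not invariant]

Only option (A), x^2 + y^2, is unchanged by the transformation.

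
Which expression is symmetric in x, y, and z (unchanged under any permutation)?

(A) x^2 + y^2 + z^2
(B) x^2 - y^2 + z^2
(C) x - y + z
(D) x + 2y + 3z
A

A symmetric expression is unchanged when the variables are permuted; here the transformation to test is the swap (x, y) -> (y, x).
A symmetric expression must survive every permutation; the single swap x <-> y already eliminates the distractors, and the keyed expression is also unchanged by x <-> z and y <-> z (each variable enters it in exactly the same way).
Substitute the transformed coordinates into each option and compare with the original:
(A) x^2 + y^2 + z^2  ->  (y)^2 + (x)^2 + z^2 = x^2 + y^2 + z^2   [equals x^2 + y^2 + z^2: invariant]
(B) x^2 - y^2 + z^2  ->  (y)^2 - (x)^2 + z^2 = -x^2 + y^2 + z^2   [differs from x^2 - y^2 + z^2: not invariant]
(C) x - y + z  ->  (y) - (x) + z = -x + y + z   [differs from x - y + z: not invariant]
(D) x + 2y + 3z  ->  (y) + 2(x) + 3z = 2x + y + 3z   [differs from x + 2y + 3z: not invariant]

Only option (A), x^2 + y^2 + z^2, is unchanged by the transformation.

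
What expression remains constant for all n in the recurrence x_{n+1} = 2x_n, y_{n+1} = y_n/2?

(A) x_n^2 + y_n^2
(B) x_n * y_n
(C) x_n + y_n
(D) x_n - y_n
B

For the recurrence x_{n+1} = 2x_n, y_{n+1} = y_n/2:

x_{n+1} * y_{n+1} = (2x_n) * (y_n/2) = x_n * y_n
The product is conserved.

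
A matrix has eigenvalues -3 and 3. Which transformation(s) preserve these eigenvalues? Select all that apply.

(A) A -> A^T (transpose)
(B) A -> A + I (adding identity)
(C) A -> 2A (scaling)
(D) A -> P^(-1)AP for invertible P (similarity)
A and D

Eigenvalues are preserved by:
1. Similarity transformations: A -> P^(-1)AP (same characteristic polynomial)
2. Transpose: A^T has the same eigenvalues as A

Eigenvalues are NOT preserved by:
- Adding identity: eigenvalues become -3+1, 3+1
- Scaling: eigenvalues become -6, 6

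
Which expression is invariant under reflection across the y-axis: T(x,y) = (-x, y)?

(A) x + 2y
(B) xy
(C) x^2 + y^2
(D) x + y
C

The map is reflection across the y-axis: T(x,y) = (-x, y).
Substitute the transformed coordinates into each option and compare with the original:
(A) x + 2y  ->  (-x) + 2(y) = -x + 2y   [differs from x + 2y: not invariant]
(B) xy  ->  (-x)(y) = -xy   [differs from xy: not invariant]
(C) x^2 + y^2  ->  (-x)^2 + (y)^2 = x^2 + y^2   [equals x^2 + y^2: invariant]
(D) x + y  ->  (-x) + (y) = -x + y   [differs from x + y: not invariant]

Only option (C), x^2 + y^2, is unchanged by the transformation.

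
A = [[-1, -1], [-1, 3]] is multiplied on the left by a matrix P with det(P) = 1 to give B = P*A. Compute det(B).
-4

By the multiplicative property of determinants, det(B) = det(P*A) = det(P) * det(A) = det(A),
so the determinant is invariant under multiplication by any determinant-1 matrix; we just need det(A).

det(A) = (-1)(3) - (-1)(-1) = -3 - 1 = -4

Therefore det(B) = 1 * (-4) = -4.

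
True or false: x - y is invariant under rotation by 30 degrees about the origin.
False

Applying rotation by 30 degrees: x' = x*cos(30 degrees) - y*sin(30 degrees) = sqrt(3)x/2 - y/2, y' = x*sin(30 degrees) + y*cos(30 degrees) = x/2 + sqrt(3)y/2

Substituting into x - y:
(sqrt(3)x/2 - y/2) - (x/2 + sqrt(3)y/2)
= -x/2 + sqrt(3)x/2 - sqrt(3)y/2 - y/2

This differs from the original expression x - y, so it is NOT invariant.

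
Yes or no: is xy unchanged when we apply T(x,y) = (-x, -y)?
Yes

Substitute T(x,y) = (-x, -y) into the expression and compare with the original.

Original: xy
After applying T: (-x)(-y) = xy

This is identical to the original xy, so the expression is invariant.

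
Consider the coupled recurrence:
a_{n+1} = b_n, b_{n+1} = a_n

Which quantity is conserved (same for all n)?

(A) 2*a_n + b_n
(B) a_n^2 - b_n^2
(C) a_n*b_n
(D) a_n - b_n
C

Replace a_n by a_{n+1} = b_n and b_n by b_{n+1} = a_n in each option and simplify:
(A) 2*a_n + b_n  ->  2*(b_n) + (a_n) = a_n + 2*b_n   [not conserved]
(B) a_n^2 - b_n^2  ->  (b_n)^2 - (a_n)^2 = -a_n^2 + b_n^2   [not conserved]
(C) a_n*b_n  ->  (b_n)*(a_n) = a_n*b_n   [conserved]
(D) a_n - b_n  ->  (b_n) - (a_n) = -a_n + b_n   [not conserved]

Only (C) a_n*b_n returns to itself after one step, so it is the conserved quantity.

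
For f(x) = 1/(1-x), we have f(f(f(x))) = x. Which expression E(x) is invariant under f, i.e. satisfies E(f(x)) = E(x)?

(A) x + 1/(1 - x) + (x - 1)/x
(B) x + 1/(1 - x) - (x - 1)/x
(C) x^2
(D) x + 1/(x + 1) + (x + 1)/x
A

Replace x by f(x) = 1/(1 - x) in each option and simplify. As a quick numerical cross-check, also compare E(5) with E(f(5)) = E(-1/4).

(A) x + 1/(1 - x) + (x - 1)/x  ->  (1/(1 - x)) + 1/(1 - (1/(1 - x))) + ((1/(1 - x)) - 1)/(1/(1 - x)), which simplifies back to x + 1/(1 - x) + (x - 1)/x; check: E(5) = 111/20, E(-1/4) = 111/20.   [invariant]
(B) x + 1/(1 - x) - (x - 1)/x  ->  (1/(1 - x)) + 1/(1 - (1/(1 - x))) - ((1/(1 - x)) - 1)/(1/(1 - x)) = (x^2(1 - x) - x + (x - 1)^2)/(x(x - 1)); check: E(5) = 79/20 but E(-1/4) = -89/20.   [not invariant]
(C) x^2  ->  (1/(1 - x))^2 = (x - 1)^(-2); check: E(5) = 25 but E(-1/4) = 1/16.   [not invariant]
(D) x + 1/(x + 1) + (x + 1)/x  ->  (1/(1 - x)) + 1/((1/(1 - x)) + 1) + ((1/(1 - x)) + 1)/(1/(1 - x)) = (-x^3 + 6x^2 - 11x + 7)/(x^2 - 3x + 2); check: E(5) = 191/30 but E(-1/4) = -23/12.   [not invariant]

Only (A) is unchanged. Indeed f(f(x)) = 1/(1 - 1/(1-x)) = (1-x)/(-x) = (x-1)/x, so E(x) = x + f(x) + f(f(x)) is the sum over the whole 3-cycle; applying f just permutes the three terms cyclically (x -> f(x) -> f(f(x)) -> x), leaving the sum unchanged.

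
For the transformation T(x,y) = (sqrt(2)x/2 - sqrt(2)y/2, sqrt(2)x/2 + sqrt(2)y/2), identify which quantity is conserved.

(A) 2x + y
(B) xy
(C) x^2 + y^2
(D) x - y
C

An expression E(x,y) is invariant under T if E(T(x,y)) = E(x,y). Here T(x,y) = (sqrt(2)x/2 - sqrt(2)y/2, sqrt(2)x/2 + sqrt(2)y/2).
Substitute the transformed coordinates into each option and compare with the original:
(A) 2x + y  ->  2(sqrt(2)x/2 - sqrt(2)y/2) + (sqrt(2)x/2 + sqrt(2)y/2) = 3sqrt(2)x/2 - sqrt(2)y/2   [differs from 2x + y: not invariant]
(B) xy  ->  (sqrt(2)x/2 - sqrt(2)y/2)(sqrt(2)x/2 + sqrt(2)y/2) = x^2/2 - y^2/2   [differs from xy: not invariant]
(C) x^2 + y^2  ->  (sqrt(2)x/2 - sqrt(2)y/2)^2 + (sqrt(2)x/2 + sqrt(2)y/2)^2 = x^2 + y^2   [equals x^2 + y^2: invariant]
(D) x - y  ->  (sqrt(2)x/2 - sqrt(2)y/2) - (sqrt(2)x/2 + sqrt(2)y/2) = -sqrt(2)y   [differs from x - y: not invariant]

Only option (C), x^2 + y^2, is unchanged by the transformation.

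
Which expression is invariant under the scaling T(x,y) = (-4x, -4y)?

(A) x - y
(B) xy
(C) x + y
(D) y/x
D

Under the uniform scaling T(x,y) = (-4x, -4y):
Substitute the transformed coordinates into each option and compare with the original:
(A) x - y  ->  (-4x) - (-4y) = -4x + 4y   [differs from x - y: not invariant]
(B) xy  ->  (-4x)(-4y) = 16xy   [differs from xy: not invariant]
(C) x + y  ->  (-4x) + (-4y) = -4x - 4y   [differs from x + y: not invariant]
(D) y/x  ->  (-4y)/(-4x) = y/x   [equals y/x: invariant]

Only option (D), y/x, is unchanged by the transformation.
The common factor -4 cancels in a ratio of coordinates, while sums, products and sums of squares pick up factors of -4 or 16.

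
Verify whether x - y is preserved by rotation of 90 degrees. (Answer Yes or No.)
No

Applying rotation by 90 degrees: x' = x*cos(90 degrees) - y*sin(90 degrees) = -y, y' = x*sin(90 degrees) + y*cos(90 degrees) = x

Substituting into x - y:
(-y) - (x)
= -x - y

This differs from the original expression x - y, so it is NOT invariant.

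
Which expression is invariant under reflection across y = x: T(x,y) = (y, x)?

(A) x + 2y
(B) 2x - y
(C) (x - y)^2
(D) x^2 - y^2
C

The map is reflection across y = x: T(x,y) = (y, x).
Substitute the transformed coordinates into each option and compare with the original:
(A) x + 2y  ->  (y) + 2(x) = 2x + y   [differs from x + 2y: not invariant]
(B) 2x - y  ->  2(y) - (x) = -x + 2y   [differs from 2x - y: not invariant]
(C) (x - y)^2  ->  ((y) - (x))^2 = x^2 - 2xy + y^2   [equals (x - y)^2: invariant]
(D) x^2 - y^2  ->  (y)^2 - (x)^2 = -x^2 + y^2   [differs from x^2 - y^2: not invariant]

Only option (C), (x - y)^2, is unchanged by the transformation.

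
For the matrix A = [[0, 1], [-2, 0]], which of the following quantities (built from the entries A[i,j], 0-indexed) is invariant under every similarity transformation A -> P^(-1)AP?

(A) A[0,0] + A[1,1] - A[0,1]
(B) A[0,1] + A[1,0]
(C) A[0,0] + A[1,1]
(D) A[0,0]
C

A[0,0] + A[1,1] is the trace of A. By the cyclic property of the trace, tr(P^(-1)AP) = tr(APP^(-1)) = tr(A), so it is the same for every matrix similar to A.

The other combinations are not similarity invariants. For example, take P = [[1, -1], [0, 1]] (det P = 1), so P^(-1) = [[1, 1], [0, 1]] and
B = P^(-1)AP = [[-2, 3], [-2, 2]].
Evaluating each option on A and on B:
(A) A[0,0] + A[1,1] - A[0,1]: -1 for A, -3 for B -> changes
(B) A[0,1] + A[1,0]: -1 for A, 1 for B -> changes
(C) A[0,0] + A[1,1]: 0 for A, 0 for B -> unchanged
(D) A[0,0]: 0 for A, -2 for B -> changes

Only (C) A[0,0] + A[1,1] = 0 survives (and it does so for every P, not just this one), so it is the invariant.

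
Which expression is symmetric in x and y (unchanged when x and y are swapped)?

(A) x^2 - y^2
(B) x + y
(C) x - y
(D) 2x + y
B

A symmetric expression is unchanged when the variables are permuted; here the transformation to test is the swap (x, y) -> (y, x).
Substitute the transformed coordinates into each option and compare with the original:
(A) x^2 - y^2  ->  (y)^2 - (x)^2 = -x^2 + y^2   [differs from x^2 - y^2: not invariant]
(B) x + y  ->  (y) + (x) = x + y   [equals x + y: invariant]
(C) x - y  ->  (y) - (x) = -x + y   [differs from x - y: not invariant]
(D) 2x + y  ->  2(y) + (x) = x + 2y   [differs from 2x + y: not invariant]

Only option (B), x + y, is unchanged by the transformation.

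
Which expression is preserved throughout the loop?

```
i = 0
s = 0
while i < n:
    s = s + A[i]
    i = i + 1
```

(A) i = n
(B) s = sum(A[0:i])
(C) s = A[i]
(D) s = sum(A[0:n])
B

A loop invariant must hold before the first iteration and be re-established by every execution of the body.

(B) s = sum(A[0:i]): Initially i = 0 and s = 0 = sum of the empty slice A[0:0]. If s = sum(A[0:i]) holds at the top of an iteration, the body sets s to sum(A[0:i]) + A[i] = sum(A[0:i+1]) and then i to i+1, so s = sum(A[0:i]) holds again. At exit i = n, giving s = sum(A[0:n]).

The other options fail:
(A) i = n: false initially (i = 0); it is the exit condition, not an invariant.
(C) s = A[i]: after the first iteration s = A[0] but i = 1, so s = A[i] compares s with the wrong element (and fails in general).
(D) s = sum(A[0:n]): false before the loop (s = 0, not the full sum) -- it only becomes true at exit.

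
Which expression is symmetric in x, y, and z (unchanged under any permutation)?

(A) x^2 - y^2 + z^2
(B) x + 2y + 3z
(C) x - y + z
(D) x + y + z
D

A symmetric expression is unchanged when the variables are permuted; here the transformation to test is the swap (x, y) -> (y, x).
A symmetric expression must survive every permutation; the single swap x <-> y already eliminates the distractors, and the keyed expression is also unchanged by x <-> z and y <-> z (each variable enters it in exactly the same way).
Substitute the transformed coordinates into each option and compare with the original:
(A) x^2 - y^2 + z^2  ->  (y)^2 - (x)^2 + z^2 = -x^2 + y^2 + z^2   [differs from x^2 - y^2 + z^2: not invariant]
(B) x + 2y + 3z  ->  (y) + 2(x) + 3z = 2x + y + 3z   [differs from x + 2y + 3z: not invariant]
(C) x - y + z  ->  (y) - (x) + z = -x + y + z   [differs from x - y + z: not invariant]
(D) x + y + z  ->  (y) + (x) + z = x + y + z   [equals x + y + z: invariant]

Only option (D), x + y + z, is unchanged by the transformation.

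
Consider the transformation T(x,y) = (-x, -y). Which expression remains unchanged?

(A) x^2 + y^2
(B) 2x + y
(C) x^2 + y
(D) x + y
A

An expression E(x,y) is invariant under T if E(T(x,y)) = E(x,y). Here T(x,y) = (-x, -y).
Substitute the transformed coordinates into each option and compare with the original:
(A) x^2 + y^2  ->  (-x)^2 + (-y)^2 = x^2 + y^2   [equals x^2 + y^2: invariant]
(B) 2x + y  ->  2(-x) + (-y) = -2x - y   [differs from 2x + y: not invariant]
(C) x^2 + y  ->  (-x)^2 + (-y) = x^2 - y   [differs from x^2 + y: not invariant]
(D) x + y  ->  (-x) + (-y) = -x - y   [differs from x + y: not invariant]

Only option (A), x^2 + y^2, is unchanged by the transformation.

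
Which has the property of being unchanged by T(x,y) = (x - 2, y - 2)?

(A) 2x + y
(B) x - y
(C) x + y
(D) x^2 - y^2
B

An expression E(x,y) is invariant under T if E(T(x,y)) = E(x,y). Here T(x,y) = (x - 2, y - 2).
Substitute the transformed coordinates into each option and compare with the original:
(A) 2x + y  ->  2(x - 2) + (y - 2) = 2x + y - 6   [differs from 2x + y: not invariant]
(B) x - y  ->  (x - 2) - (y - 2) = x - y   [equals x - y: invariant]
(C) x + y  ->  (x - 2) + (y - 2) = x + y - 4   [differs from x + y: not invariant]
(D) x^2 - y^2  ->  (x - 2)^2 - (y - 2)^2 = x^2 - 4x - y^2 + 4y   [differs from x^2 - y^2: not invariant]

Only option (B), x - y, is unchanged by the transformation.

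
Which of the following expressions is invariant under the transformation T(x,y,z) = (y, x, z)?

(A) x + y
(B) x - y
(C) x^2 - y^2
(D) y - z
A

Apply T(x,y,z) = (y, x, z) to each option, i.e. replace (x, y, z) by the transformed coordinates.
Substitute the transformed coordinates into each option and compare with the original:
(A) x + y  ->  (y) + (x) = x + y   [equals x + y: invariant]
(B) x - y  ->  (y) - (x) = -x + y   [differs from x - y: not invariant]
(C) x^2 - y^2  ->  (y)^2 - (x)^2 = -x^2 + y^2   [differs from x^2 - y^2: not invariant]
(D) y - z  ->  (x) - (z) = x - z   [differs from y - z: not invariant]

Only option (A), x + y, is unchanged by the transformation.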